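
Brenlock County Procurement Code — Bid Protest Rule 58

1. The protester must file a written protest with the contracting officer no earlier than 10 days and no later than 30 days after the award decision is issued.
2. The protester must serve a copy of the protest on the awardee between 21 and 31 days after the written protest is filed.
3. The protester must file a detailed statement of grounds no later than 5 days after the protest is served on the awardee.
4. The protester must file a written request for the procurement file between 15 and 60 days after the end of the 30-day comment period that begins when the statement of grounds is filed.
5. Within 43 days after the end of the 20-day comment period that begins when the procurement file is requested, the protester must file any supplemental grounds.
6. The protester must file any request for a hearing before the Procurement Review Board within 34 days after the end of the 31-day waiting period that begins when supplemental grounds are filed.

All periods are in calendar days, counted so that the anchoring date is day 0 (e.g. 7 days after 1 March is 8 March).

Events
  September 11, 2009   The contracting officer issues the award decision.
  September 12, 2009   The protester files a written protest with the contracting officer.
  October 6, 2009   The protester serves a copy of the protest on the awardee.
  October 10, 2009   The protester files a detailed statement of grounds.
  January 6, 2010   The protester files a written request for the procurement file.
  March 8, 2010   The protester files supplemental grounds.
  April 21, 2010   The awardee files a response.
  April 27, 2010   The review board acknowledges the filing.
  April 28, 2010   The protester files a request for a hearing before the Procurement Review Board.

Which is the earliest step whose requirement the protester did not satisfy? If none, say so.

Step 1: the window is 10–30 days after September 11, 2009 (when the award decision is issued), so September 21, 2009 through October 11, 2009; September 12, 2009 is 9 days too early.

Step 1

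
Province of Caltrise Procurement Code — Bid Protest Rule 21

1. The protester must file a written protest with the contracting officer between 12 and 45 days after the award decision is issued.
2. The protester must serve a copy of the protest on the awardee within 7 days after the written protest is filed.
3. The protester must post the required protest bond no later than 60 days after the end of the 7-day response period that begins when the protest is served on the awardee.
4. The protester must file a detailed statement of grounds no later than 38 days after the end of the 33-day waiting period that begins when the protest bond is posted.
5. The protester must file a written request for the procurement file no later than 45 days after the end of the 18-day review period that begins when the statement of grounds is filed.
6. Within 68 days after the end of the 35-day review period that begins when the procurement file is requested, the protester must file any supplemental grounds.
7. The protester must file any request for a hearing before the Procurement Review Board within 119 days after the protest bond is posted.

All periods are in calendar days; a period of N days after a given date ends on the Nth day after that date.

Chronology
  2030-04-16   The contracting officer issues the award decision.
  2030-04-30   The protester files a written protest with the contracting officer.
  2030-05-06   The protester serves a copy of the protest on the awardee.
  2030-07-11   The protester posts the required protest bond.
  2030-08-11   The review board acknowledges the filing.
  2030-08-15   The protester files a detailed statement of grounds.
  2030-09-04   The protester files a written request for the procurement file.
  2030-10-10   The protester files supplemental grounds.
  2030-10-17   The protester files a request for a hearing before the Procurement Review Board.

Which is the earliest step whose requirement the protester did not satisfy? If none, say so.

None — every step was satisfied

Step 1 — 12 and 45 days from 2030-04-16 (when the award decision is issued) are 2030-04-28 and 2030-05-31 respectively; done 2030-04-30, which is between those dates.
Step 2 — counting 7 days from 2030-04-30 (when the written protest is filed) gives a deadline of 2030-05-07; done 2030-05-06 — timely.
Step 3 — counting 60 days from 2030-05-13 (end of the 7-day response period, which began when the protest is served on the awardee on 2030-05-06) gives a deadline of 2030-07-12; completed 2030-07-11, before the deadline.
Step 4 — counting 38 days from 2030-08-13 (end of the 33-day waiting period, which began when the protest bond is posted on 2030-07-11) gives a deadline of 2030-09-20; 2030-08-15 is within that limit.
Step 5 — counting 45 days from 2030-09-02 (end of the 18-day review period, which began when the statement of grounds is filed on 2030-08-15) gives a deadline of 2030-10-17; 2030-09-04 is within that limit.
Step 6 — counting 68 days from 2030-10-09 (end of the 35-day review period, which began when the procurement file is requested on 2030-09-04) gives a deadline of 2030-12-16; 2030-10-10 is within that limit.
Step 7 — counting 119 days from 2030-07-11 (when the protest bond is posted) gives a deadline of 2030-11-07; completed 2030-10-17, before the deadline.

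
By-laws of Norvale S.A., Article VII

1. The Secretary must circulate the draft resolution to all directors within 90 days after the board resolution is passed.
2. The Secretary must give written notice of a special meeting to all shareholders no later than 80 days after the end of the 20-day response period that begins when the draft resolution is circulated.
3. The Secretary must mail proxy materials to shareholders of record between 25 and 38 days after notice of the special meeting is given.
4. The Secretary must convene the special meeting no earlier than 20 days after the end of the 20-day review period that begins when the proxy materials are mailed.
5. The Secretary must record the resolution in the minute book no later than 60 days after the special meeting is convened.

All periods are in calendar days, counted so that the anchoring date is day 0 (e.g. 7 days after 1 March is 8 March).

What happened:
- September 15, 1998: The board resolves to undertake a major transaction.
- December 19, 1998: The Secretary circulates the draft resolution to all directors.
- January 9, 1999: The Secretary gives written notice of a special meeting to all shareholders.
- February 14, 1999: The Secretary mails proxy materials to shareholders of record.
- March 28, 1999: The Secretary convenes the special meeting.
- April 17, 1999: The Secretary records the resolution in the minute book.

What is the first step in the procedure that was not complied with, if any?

(1) due by September 15, 1998 + 90 days = December 14, 1998; done December 19, 1998 — 5 days late.

Step 1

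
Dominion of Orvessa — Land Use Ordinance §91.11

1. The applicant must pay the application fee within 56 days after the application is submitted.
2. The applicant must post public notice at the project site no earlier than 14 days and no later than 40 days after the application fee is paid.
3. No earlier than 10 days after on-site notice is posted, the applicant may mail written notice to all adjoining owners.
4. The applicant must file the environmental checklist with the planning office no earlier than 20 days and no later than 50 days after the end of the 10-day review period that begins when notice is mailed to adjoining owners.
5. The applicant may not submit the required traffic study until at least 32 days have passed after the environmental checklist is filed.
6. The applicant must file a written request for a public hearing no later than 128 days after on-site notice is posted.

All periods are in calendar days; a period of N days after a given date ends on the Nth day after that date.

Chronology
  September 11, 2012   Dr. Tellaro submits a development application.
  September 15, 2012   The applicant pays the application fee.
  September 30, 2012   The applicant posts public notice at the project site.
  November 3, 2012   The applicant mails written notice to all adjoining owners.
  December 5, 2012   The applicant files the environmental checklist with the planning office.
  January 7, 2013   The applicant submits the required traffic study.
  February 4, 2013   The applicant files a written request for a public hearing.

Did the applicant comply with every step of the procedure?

Step 1 — counting 56 days from September 11, 2012 (when the application is submitted) gives a deadline of November 6, 2012; September 15, 2012 is within that limit.
Step 2 — 14 and 40 days from September 15, 2012 (when the application fee is paid) are September 29, 2012 and October 25, 2012 respectively; done September 30, 2012, which is between those dates.
Step 3 — must wait 10 days from September 30, 2012 (when on-site notice is posted), so not before October 10, 2012; done November 3, 2012, after the minimum wait.
Step 4 — 20 and 50 days from November 13, 2012 (end of the 10-day review period, which began when notice is mailed to adjoining owners on November 3, 2012) are December 3, 2012 and January 2, 2013 respectively; done December 5, 2012 — within the window.
Step 5 — must wait 32 days from December 5, 2012 (when the environmental checklist is filed), so not before January 6, 2013; January 7, 2013 is on or after that date.
Step 6 — counting 128 days from September 30, 2012 (when on-site notice is posted) gives a deadline of February 5, 2013; February 4, 2013 is within that limit.

Yes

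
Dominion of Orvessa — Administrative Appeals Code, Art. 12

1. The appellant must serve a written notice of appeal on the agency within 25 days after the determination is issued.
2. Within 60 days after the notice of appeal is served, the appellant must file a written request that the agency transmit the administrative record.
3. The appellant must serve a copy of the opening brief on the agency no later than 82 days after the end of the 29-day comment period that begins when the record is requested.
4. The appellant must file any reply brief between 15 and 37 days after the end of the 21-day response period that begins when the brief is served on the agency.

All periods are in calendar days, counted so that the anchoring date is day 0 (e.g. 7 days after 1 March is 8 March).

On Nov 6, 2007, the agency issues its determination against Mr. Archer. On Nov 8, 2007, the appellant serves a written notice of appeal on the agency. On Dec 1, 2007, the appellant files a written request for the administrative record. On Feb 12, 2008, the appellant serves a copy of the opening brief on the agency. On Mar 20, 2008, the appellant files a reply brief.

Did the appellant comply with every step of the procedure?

Step 1: 25 days after Nov 6, 2007 (when the determination is issued) is Dec 1, 2007; completed Nov 8, 2007, before the deadline.
Step 2: 60 days after Nov 8, 2007 (when the notice of appeal is served) is Jan 7, 2008; Dec 1, 2007 is within that limit.
Step 3: 82 days after Dec 30, 2007 (end of the 29-day comment period, which began when the record is requested on Dec 1, 2007) is Mar 21, 2008; completed Feb 12, 2008, before the deadline.
Step 4: the window is 15–37 days after Mar 4, 2008 (end of the 21-day response period, which began when the brief is served on the agency on Feb 12, 2008), so Mar 19, 2008 through Apr 10, 2008; done Mar 20, 2008, which is between those dates.

Yes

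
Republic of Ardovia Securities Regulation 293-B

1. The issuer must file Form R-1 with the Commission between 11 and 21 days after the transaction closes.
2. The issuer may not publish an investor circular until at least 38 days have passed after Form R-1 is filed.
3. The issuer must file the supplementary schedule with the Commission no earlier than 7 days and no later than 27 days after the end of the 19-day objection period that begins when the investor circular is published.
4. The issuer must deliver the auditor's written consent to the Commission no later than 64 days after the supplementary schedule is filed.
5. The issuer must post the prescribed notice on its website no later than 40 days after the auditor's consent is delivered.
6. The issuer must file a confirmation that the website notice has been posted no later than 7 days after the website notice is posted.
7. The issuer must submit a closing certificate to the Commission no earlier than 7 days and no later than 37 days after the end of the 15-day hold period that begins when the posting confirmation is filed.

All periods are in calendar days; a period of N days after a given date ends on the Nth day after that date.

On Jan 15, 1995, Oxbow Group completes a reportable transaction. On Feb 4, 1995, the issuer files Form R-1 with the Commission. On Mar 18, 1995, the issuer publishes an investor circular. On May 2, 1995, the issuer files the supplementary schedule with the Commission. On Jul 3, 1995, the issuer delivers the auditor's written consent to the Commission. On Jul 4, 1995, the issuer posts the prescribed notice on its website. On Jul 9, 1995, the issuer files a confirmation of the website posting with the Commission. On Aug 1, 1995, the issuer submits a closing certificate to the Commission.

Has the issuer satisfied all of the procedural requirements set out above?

(1) the permitted window runs from Jan 15, 1995 + 11 = Jan 26, 1995 to Jan 15, 1995 + 21 = Feb 5, 1995; done Feb 4, 1995, which is between those dates.
(2) permitted from Feb 4, 1995 + 38 days = Mar 14, 1995 onward; Mar 18, 1995 is on or after that date.
(3) the permitted window runs from Apr 6, 1995 + 7 = Apr 13, 1995 to Apr 6, 1995 + 27 = May 3, 1995; May 2, 1995 falls inside that range.
(4) due by May 2, 1995 + 64 days = Jul 5, 1995; completed Jul 3, 1995, before the deadline.
(5) due by Jul 3, 1995 + 40 days = Aug 12, 1995; done Jul 4, 1995 — timely.
(6) due by Jul 4, 1995 + 7 days = Jul 11, 1995; Jul 9, 1995 is within that limit.
(7) the permitted window runs from Jul 24, 1995 + 7 = Jul 31, 1995 to Jul 24, 1995 + 37 = Aug 30, 1995; Aug 1, 1995 falls inside that range.

Yes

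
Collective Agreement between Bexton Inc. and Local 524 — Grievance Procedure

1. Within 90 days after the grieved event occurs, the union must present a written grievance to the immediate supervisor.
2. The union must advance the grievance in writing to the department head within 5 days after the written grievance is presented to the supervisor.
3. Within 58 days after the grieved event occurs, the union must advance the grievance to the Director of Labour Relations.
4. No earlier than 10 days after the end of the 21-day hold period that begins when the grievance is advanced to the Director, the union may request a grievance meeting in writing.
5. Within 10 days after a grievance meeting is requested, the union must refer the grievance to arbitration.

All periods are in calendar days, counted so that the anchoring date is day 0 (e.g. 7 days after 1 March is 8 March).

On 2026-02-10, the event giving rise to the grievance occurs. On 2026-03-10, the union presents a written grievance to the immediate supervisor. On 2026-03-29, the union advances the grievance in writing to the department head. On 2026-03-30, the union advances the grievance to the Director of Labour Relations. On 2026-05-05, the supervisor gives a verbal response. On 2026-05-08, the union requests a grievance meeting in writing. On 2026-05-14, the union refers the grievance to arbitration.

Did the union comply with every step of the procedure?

No

Step 1: 90 days after 2026-02-10 (when the grieved event occurs) is 2026-05-11; done 2026-03-10 — timely.
Step 2: 5 days after 2026-03-10 (when the written grievance is presented to the supervisor) is 2026-03-15; done 2026-03-29 — 14 days late.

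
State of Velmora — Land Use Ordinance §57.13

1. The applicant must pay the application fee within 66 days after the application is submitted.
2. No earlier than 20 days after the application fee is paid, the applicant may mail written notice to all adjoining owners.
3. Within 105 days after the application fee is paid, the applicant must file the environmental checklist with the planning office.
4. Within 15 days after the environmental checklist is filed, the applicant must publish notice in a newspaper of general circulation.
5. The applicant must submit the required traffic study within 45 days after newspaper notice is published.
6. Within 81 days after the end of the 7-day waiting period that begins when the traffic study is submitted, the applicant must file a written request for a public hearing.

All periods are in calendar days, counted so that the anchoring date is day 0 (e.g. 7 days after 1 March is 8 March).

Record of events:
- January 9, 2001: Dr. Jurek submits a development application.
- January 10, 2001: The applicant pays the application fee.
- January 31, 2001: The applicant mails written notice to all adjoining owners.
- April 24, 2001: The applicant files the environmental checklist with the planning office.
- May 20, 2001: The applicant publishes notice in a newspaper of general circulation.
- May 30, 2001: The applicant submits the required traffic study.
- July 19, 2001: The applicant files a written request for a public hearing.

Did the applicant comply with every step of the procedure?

Step 1: 66 days after January 9, 2001 (when the application is submitted) is March 16, 2001; done January 10, 2001 — timely.
Step 2: the earliest permitted date is 20 days after January 10, 2001 (when the application fee is paid), i.e. January 30, 2001; done January 31, 2001 — permitted.
Step 3: 105 days after January 10, 2001 (when the application fee is paid) is April 25, 2001; done April 24, 2001 — timely.
Step 4: 15 days after April 24, 2001 (when the environmental checklist is filed) is May 9, 2001; done May 20, 2001 — 11 days late.
Later steps need not be reached.

No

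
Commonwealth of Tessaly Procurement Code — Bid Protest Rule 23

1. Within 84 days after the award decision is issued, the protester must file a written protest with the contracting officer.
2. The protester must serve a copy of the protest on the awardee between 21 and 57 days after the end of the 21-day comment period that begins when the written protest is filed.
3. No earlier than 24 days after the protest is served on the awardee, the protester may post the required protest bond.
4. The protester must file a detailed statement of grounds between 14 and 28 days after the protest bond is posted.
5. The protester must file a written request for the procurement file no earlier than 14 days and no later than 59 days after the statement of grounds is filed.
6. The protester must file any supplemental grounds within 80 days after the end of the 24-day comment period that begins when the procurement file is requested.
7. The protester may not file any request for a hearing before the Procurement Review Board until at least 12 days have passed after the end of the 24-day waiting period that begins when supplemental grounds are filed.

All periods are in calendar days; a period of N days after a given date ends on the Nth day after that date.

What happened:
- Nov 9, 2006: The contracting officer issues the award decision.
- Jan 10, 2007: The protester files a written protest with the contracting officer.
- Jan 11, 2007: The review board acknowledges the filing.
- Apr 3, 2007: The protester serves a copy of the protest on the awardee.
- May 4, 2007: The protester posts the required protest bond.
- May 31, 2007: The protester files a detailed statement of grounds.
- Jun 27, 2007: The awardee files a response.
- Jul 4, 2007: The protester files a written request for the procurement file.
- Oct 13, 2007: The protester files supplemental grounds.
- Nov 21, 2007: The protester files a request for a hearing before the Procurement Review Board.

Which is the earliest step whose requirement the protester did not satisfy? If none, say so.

Step 2

Step 1 — counting 84 days from Nov 9, 2006 (when the award decision is issued) gives a deadline of Feb 1, 2007; Jan 10, 2007 is within that limit.
Step 2 — 21 and 57 days from Jan 31, 2007 (end of the 21-day comment period, which began when the written protest is filed on Jan 10, 2007) are Feb 21, 2007 and Mar 29, 2007 respectively; Apr 3, 2007 is 5 days past the end of the window.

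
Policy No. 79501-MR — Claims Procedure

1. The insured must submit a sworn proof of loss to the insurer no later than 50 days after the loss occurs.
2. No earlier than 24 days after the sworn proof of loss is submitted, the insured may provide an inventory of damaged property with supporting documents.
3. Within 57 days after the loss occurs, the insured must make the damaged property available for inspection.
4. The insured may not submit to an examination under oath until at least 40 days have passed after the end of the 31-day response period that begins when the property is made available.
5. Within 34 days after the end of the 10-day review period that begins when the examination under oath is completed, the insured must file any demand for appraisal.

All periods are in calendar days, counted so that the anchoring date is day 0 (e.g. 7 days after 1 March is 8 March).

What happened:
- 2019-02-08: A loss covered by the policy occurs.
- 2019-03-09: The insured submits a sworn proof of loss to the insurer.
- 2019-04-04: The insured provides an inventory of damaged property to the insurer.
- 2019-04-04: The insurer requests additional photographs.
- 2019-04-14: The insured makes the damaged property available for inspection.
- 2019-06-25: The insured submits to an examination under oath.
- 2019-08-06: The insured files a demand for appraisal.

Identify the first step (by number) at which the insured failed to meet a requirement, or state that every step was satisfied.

Step 1: 50 days after 2019-02-08 (when the loss occurs) is 2019-03-30; done 2019-03-09 — timely.
Step 2: the earliest permitted date is 24 days after 2019-03-09 (when the sworn proof of loss is submitted), i.e. 2019-04-02; done 2019-04-04, after the minimum wait.
Step 3: 57 days after 2019-02-08 (when the loss occurs) is 2019-04-06; not done until 2019-04-14, 8 days after the deadline.
Later steps need not be reached.

Step 3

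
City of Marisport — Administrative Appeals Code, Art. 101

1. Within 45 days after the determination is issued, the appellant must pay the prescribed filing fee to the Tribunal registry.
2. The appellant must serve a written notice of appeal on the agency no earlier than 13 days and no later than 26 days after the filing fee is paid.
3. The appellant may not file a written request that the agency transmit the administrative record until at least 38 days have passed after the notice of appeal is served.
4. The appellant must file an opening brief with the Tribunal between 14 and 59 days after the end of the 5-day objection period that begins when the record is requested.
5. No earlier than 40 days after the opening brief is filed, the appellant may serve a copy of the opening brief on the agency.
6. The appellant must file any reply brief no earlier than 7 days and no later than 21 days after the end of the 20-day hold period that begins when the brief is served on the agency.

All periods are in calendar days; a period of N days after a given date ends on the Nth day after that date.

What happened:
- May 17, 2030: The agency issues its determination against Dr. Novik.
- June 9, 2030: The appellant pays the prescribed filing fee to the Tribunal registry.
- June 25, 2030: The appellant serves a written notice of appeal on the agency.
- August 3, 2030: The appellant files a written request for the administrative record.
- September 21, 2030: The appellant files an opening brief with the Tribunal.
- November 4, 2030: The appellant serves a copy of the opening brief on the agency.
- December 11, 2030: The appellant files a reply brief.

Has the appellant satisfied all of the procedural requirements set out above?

Yes

Step 1 — counting 45 days from May 17, 2030 (when the determination is issued) gives a deadline of July 1, 2030; done June 9, 2030 — timely.
Step 2 — 13 and 26 days from June 9, 2030 (when the filing fee is paid) are June 22, 2030 and July 5, 2030 respectively; done June 25, 2030, which is between those dates.
Step 3 — must wait 38 days from June 25, 2030 (when the notice of appeal is served), so not before August 2, 2030; done August 3, 2030, after the minimum wait.
Step 4 — 14 and 59 days from August 8, 2030 (end of the 5-day objection period, which began when the record is requested on August 3, 2030) are August 22, 2030 and October 6, 2030 respectively; done September 21, 2030 — within the window.
Step 5 — must wait 40 days from September 21, 2030 (when the opening brief is filed), so not before October 31, 2030; done November 4, 2030 — permitted.
Step 6 — 7 and 21 days from November 24, 2030 (end of the 20-day hold period, which began when the brief is served on the agency on November 4, 2030) are December 1, 2030 and December 15, 2030 respectively; done December 11, 2030, which is between those dates.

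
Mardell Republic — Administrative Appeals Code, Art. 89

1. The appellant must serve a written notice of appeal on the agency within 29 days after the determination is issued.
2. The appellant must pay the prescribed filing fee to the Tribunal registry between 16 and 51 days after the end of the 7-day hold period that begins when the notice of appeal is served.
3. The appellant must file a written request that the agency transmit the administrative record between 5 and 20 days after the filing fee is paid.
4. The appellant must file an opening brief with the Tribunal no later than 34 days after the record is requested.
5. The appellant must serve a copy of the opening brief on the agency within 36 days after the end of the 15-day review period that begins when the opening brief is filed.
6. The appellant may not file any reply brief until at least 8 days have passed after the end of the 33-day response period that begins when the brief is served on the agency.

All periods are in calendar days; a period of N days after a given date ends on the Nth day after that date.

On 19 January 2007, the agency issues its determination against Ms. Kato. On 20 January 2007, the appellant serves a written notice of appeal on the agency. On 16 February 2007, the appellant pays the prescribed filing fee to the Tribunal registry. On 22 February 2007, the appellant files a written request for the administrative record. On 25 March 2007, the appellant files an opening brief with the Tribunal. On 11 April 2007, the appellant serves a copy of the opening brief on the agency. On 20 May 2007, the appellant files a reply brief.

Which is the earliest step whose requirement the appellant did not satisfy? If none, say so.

Step 6

Step 1 — counting 29 days from 19 January 2007 (when the determination is issued) gives a deadline of 17 February 2007; completed 20 January 2007, before the deadline.
Step 2 — 16 and 51 days from 27 January 2007 (end of the 7-day hold period, which began when the notice of appeal is served on 20 January 2007) are 12 February 2007 and 19 March 2007 respectively; done 16 February 2007 — within the window.
Step 3 — 5 and 20 days from 16 February 2007 (when the filing fee is paid) are 21 February 2007 and 8 March 2007 respectively; done 22 February 2007, which is between those dates.
Step 4 — counting 34 days from 22 February 2007 (when the record is requested) gives a deadline of 28 March 2007; 25 March 2007 is within that limit.
Step 5 — counting 36 days from 9 April 2007 (end of the 15-day review period, which began when the opening brief is filed on 25 March 2007) gives a deadline of 15 May 2007; 11 April 2007 is within that limit.
Step 6 — must wait 8 days from 14 May 2007 (end of the 33-day response period, which began when the brief is served on the agency on 11 April 2007), so not before 22 May 2007; 20 May 2007 is 2 days before the earliest permitted date.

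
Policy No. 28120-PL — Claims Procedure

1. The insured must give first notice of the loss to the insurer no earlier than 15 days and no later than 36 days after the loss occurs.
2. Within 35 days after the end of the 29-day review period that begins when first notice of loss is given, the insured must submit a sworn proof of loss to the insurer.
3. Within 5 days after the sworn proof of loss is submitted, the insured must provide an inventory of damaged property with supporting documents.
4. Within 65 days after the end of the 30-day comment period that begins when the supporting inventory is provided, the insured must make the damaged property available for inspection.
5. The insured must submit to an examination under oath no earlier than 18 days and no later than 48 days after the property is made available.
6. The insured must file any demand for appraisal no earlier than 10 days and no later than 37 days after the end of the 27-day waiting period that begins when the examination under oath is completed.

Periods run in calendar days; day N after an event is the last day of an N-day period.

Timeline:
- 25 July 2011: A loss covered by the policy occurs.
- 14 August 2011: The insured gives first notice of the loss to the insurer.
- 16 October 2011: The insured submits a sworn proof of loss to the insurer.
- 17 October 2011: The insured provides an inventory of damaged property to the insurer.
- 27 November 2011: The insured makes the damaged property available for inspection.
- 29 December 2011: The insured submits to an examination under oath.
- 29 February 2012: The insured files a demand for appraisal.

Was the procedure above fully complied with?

Yes

(1) the permitted window runs from 25 July 2011 + 15 = 9 August 2011 to 25 July 2011 + 36 = 30 August 2011; 14 August 2011 falls inside that range.
(2) due by 12 September 2011 + 35 days = 17 October 2011; done 16 October 2011 — timely.
(3) due by 16 October 2011 + 5 days = 21 October 2011; 17 October 2011 is within that limit.
(4) due by 16 November 2011 + 65 days = 20 January 2012; done 27 November 2011 — timely.
(5) the permitted window runs from 27 November 2011 + 18 = 15 December 2011 to 27 November 2011 + 48 = 14 January 2012; done 29 December 2011 — within the window.
(6) the permitted window runs from 25 January 2012 + 10 = 4 February 2012 to 25 January 2012 + 37 = 2 March 2012; done 29 February 2012, which is between those dates.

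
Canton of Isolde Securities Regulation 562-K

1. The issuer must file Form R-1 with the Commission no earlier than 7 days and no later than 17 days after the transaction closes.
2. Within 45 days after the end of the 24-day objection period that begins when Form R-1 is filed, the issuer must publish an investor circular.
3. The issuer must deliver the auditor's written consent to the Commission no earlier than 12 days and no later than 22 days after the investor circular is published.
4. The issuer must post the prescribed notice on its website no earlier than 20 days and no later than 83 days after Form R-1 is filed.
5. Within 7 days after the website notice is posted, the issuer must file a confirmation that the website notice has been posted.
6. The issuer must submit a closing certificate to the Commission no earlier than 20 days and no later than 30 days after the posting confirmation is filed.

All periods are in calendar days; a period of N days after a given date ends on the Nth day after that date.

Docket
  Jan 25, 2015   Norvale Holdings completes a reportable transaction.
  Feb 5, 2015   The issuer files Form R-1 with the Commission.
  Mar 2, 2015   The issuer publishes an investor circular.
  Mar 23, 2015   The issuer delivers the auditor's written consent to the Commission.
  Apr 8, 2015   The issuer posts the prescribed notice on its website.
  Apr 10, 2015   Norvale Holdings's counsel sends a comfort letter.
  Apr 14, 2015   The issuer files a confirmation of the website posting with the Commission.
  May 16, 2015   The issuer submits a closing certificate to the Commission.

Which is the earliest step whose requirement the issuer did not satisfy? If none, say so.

(1) the permitted window runs from Jan 25, 2015 + 7 = Feb 1, 2015 to Jan 25, 2015 + 17 = Feb 11, 2015; Feb 5, 2015 falls inside that range.
(2) due by Mar 1, 2015 + 45 days = Apr 15, 2015; Mar 2, 2015 is within that limit.
(3) the permitted window runs from Mar 2, 2015 + 12 = Mar 14, 2015 to Mar 2, 2015 + 22 = Mar 24, 2015; done Mar 23, 2015, which is between those dates.
(4) the permitted window runs from Feb 5, 2015 + 20 = Feb 25, 2015 to Feb 5, 2015 + 83 = Apr 29, 2015; Apr 8, 2015 falls inside that range.
(5) due by Apr 8, 2015 + 7 days = Apr 15, 2015; Apr 14, 2015 is within that limit.
(6) the permitted window runs from Apr 14, 2015 + 20 = May 4, 2015 to Apr 14, 2015 + 30 = May 14, 2015; May 16, 2015 is 2 days past the end of the window.
The procedure was therefore not followed at step 6.

Step 6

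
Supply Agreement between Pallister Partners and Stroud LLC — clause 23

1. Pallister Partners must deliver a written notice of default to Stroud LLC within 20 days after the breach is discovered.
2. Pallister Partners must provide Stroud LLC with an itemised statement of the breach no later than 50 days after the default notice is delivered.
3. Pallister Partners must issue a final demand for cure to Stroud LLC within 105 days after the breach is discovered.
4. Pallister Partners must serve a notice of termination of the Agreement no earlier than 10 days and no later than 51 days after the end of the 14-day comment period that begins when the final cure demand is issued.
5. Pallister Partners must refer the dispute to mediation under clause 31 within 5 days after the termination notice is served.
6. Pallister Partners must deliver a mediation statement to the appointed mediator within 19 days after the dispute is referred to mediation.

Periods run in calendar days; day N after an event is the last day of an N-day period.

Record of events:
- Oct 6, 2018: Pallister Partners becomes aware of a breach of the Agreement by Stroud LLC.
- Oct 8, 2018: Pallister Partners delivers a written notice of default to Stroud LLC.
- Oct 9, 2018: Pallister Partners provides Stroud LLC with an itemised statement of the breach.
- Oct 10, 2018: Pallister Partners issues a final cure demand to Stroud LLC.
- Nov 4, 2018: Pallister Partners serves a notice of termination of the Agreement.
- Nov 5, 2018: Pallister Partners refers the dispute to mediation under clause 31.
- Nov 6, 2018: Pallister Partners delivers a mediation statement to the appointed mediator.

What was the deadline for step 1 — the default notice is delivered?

Step 1 runs from Oct 6, 2018, when the breach is discovered. 20 days after Oct 6, 2018 is Oct 26, 2018.

Oct 26, 2018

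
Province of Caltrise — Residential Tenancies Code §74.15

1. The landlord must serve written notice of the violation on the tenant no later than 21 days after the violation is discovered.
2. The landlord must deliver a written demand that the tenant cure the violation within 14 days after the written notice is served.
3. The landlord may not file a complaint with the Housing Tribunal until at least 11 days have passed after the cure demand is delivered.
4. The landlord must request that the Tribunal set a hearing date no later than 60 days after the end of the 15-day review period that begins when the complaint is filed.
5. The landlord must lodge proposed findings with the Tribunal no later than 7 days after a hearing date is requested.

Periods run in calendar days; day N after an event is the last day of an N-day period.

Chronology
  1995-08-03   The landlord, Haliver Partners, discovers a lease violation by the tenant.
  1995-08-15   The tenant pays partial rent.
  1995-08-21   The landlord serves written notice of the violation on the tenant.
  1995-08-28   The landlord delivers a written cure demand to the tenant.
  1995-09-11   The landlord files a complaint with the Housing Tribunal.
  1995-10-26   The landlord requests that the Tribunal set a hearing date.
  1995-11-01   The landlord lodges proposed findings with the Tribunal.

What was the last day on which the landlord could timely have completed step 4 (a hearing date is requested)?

1995-11-25

The complaint is filed on 1995-09-11; the 15-day review period therefore ends 1995-09-26, and step 4 runs from that date. 60 days after 1995-09-26 is 1995-11-25.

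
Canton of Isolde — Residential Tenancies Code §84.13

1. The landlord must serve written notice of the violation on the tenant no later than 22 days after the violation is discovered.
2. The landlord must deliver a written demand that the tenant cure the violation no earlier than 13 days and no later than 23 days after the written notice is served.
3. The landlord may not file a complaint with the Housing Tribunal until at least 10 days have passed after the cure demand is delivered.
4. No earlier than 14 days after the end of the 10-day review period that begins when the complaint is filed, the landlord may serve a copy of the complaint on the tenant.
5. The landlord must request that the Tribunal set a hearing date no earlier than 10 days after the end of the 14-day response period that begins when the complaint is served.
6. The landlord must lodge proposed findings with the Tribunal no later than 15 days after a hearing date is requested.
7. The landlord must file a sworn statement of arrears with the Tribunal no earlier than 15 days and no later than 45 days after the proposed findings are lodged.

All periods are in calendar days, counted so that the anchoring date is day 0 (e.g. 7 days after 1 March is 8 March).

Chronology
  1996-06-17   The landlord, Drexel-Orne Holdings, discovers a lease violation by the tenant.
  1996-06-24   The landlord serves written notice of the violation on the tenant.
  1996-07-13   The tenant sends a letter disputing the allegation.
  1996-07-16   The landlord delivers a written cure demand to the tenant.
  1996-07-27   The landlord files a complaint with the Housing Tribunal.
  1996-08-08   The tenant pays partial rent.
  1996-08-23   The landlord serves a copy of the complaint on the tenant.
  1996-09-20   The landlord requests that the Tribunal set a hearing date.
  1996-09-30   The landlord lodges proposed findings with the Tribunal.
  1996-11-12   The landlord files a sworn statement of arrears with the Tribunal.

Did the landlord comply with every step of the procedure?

Yes

Step 1 — counting 22 days from 1996-06-17 (when the violation is discovered) gives a deadline of 1996-07-09; completed 1996-06-24, before the deadline.
Step 2 — 13 and 23 days from 1996-06-24 (when the written notice is served) are 1996-07-07 and 1996-07-17 respectively; done 1996-07-16 — within the window.
Step 3 — must wait 10 days from 1996-07-16 (when the cure demand is delivered), so not before 1996-07-26; done 1996-07-27 — permitted.
Step 4 — must wait 14 days from 1996-08-06 (end of the 10-day review period, which began when the complaint is filed on 1996-07-27), so not before 1996-08-20; done 1996-08-23, after the minimum wait.
Step 5 — must wait 10 days from 1996-09-06 (end of the 14-day response period, which began when the complaint is served on 1996-08-23), so not before 1996-09-16; done 1996-09-20 — permitted.
Step 6 — counting 15 days from 1996-09-20 (when a hearing date is requested) gives a deadline of 1996-10-05; completed 1996-09-30, before the deadline.
Step 7 — 15 and 45 days from 1996-09-30 (when the proposed findings are lodged) are 1996-10-15 and 1996-11-14 respectively; done 1996-11-12, which is between those dates.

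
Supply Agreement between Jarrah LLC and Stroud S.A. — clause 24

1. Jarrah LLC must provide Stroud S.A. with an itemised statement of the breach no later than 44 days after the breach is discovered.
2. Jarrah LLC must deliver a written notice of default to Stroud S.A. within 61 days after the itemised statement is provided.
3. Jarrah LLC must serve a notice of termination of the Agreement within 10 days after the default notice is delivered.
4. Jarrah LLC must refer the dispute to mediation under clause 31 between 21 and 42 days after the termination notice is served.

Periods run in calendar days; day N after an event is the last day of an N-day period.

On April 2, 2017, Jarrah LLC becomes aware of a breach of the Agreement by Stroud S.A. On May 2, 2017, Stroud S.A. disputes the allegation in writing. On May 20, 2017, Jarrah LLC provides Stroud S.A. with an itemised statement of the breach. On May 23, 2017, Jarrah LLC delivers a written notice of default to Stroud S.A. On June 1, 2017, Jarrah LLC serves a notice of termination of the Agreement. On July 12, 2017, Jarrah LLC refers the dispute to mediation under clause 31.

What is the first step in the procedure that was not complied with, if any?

Step 1

(1) due by April 2, 2017 + 44 days = May 16, 2017; done May 20, 2017 — 4 days late.
That is the first point of non-compliance.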